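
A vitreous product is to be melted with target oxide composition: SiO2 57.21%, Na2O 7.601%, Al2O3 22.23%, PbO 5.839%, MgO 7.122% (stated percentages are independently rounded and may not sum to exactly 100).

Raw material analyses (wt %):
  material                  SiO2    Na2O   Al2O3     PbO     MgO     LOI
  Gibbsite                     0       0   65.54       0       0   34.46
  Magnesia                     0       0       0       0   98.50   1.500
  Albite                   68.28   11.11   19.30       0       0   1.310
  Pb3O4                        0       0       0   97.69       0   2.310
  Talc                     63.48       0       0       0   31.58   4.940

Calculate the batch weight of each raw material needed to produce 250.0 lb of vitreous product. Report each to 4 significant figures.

Batch per 250.0 lb vitreous product:
  Gibbsite: 34.43 lb
  Magnesia: 4.824 lb
  Albite: 171.0 lb
  Pb3O4: 14.94 lb
  Talc: 41.33 lb
Total batch = 266.5 lb; LOI loss = 16.56 lb; yield = 93.79%

Intermediates are rounded to four significant figures as shown. Full float precision is kept from start to finish — every reported value is rounded only once; the derived quantities, which include yield, ignition loss, the five compositions, totals, glass mass, are re-derived at full precision, as quoted within the problem or the answer, using the weight values on 250.0 lb of glass.
Target masses of each oxide per 250.0 lb vitreous product:
  SiO2: 57.21% × 250.0 = 143.0 lb
  Na2O: 7.601% × 250.0 = 19.00 lb
  Al2O3: 22.23% × 250.0 = 55.58 lb
  PbO: 5.839% × 250.0 = 14.60 lb
  MgO: 7.122% × 250.0 = 17.80 lb
Per-oxide balance check using the reported weights, against the basis in use (delivered sums recover each target net of answer rounding effects):
  SiO2: 171.0·0.6828 + 41.33·0.6348 = 143.0 lb (target 143.0 lb)
  Na2O: 171.0·0.1111 = 19.00 lb (target 19.00 lb)
  Al2O3: 34.43·0.6554 + 171.0·0.1930 = 55.57 lb (target 55.58 lb)
  PbO: 14.94·0.9769 = 14.59 lb (target 14.60 lb)
  MgO: 4.824·0.9850 + 41.33·0.3158 = 17.80 lb (target 17.80 lb)
Glass-mass closure: the batch minus its LOI: 250.0 lb (per-oxide target masses sum to 250.0 lb; versus the stated basis of 250.0 lb — gaps are rounding artifacts).
Adding the batch up: Σ batch = 266.5 lb; the LOI term Σ batch·LOI equals 16.56 lb; yield: glass divided by total = 93.79%.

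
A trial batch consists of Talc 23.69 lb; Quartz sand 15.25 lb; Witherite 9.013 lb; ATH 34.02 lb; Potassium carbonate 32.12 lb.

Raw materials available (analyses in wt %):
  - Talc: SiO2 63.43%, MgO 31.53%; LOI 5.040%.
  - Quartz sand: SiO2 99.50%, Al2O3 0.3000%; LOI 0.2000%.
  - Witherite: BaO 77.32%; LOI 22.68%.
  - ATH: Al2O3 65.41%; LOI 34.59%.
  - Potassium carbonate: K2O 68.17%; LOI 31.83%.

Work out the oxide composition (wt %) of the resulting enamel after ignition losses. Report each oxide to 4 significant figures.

Glass mass = 88.83 lb (batch 114.1 − LOI 25.26).
Composition: SiO2 34.00%, MgO 8.408%, BaO 7.845%, K2O 24.65%, Al2O3 25.10%

Working values appear, rounded to four significant figures, at each printed step. All internal work runs at full float precision at all times. Every reported figure is rounded exactly once — the derived quantities (glass mass, ignition loss, five oxide percentages, the yield, the totals) are recomputed from the weighed amounts on 88.83 lb of glass at full precision, as quoted within either problem or answer.
Oxide masses out of the charge:
  SiO2: 23.69·0.6343 + 15.25·0.9950 = 30.20 lb
  MgO: 23.69·0.3153 = 7.469 lb
  BaO: 9.013·0.7732 = 6.969 lb
  K2O: 32.12·0.6817 = 21.90 lb
  Al2O3: 15.25·0.003000 + 34.02·0.6541 = 22.30 lb
LOI: 23.69·0.05040 + 15.25·0.002000 + 9.013·0.2268 + 34.02·0.3459 + 32.12·0.3183 = 25.26 lb
Glass = total batch minus LOI = 114.1 − 25.26 = 88.83 lb (equal to the oxide-mass sum)
each wt % is 100 × oxide ÷ glass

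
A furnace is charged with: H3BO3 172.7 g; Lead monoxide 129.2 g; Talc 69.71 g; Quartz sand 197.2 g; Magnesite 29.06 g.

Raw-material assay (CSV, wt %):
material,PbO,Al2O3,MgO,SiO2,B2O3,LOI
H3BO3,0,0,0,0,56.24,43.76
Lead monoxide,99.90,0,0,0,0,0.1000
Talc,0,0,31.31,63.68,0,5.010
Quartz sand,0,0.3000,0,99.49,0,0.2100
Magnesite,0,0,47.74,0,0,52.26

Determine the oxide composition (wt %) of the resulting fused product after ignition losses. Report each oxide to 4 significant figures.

Mid-chain values appear with 4-significant-digit rounding at each printed step. The working math carries exact precision from first step to last. Exactly one rounding lands on every reported result — derived quantities are rebuilt starting from the weights for 503.1 g of glass at full precision (yield, LOI, five oxide percentages, the totals, net glass mass) as they appear in question or answer.
Oxide-by-oxide delivered mass:
  PbO: 129.2·0.9990 = 129.1 g
  Al2O3: 197.2·0.003000 = 0.5916 g
  MgO: 69.71·0.3131 + 29.06·0.4774 = 35.70 g
  SiO2: 69.71·0.6368 + 197.2·0.9949 = 240.6 g
  B2O3: 172.7·0.5624 = 97.13 g
LOI: 172.7·0.4376 + 129.2·0.001000 + 69.71·0.05010 + 197.2·0.002100 + 29.06·0.5226 = 94.80 g
Resulting glass, batch − LOI: 597.9 − 94.80 = 503.1 g (= the summed oxide contributions)
each oxide over glass, ×100, is wt %

Glass mass = 503.1 g (batch 597.9 − LOI 94.80).
Composition: PbO 25.66%, Al2O3 0.1176%, MgO 7.096%, SiO2 47.82%, B2O3 19.31%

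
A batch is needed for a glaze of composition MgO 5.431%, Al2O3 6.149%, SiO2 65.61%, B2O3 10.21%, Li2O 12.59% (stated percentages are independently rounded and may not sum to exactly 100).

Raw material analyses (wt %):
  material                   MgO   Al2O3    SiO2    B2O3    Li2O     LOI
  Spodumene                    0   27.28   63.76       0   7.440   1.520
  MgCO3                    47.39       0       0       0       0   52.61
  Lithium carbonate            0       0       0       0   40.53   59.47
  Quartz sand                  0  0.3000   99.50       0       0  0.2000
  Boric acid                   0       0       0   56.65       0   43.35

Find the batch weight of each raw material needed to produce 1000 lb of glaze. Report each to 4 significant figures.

Batch per 1000 lb glaze:
  Spodumene: 219.7 lb
  MgCO3: 114.6 lb
  Lithium carbonate: 270.3 lb
  Quartz sand: 518.6 lb
  Boric acid: 180.2 lb
Total batch = 1303 lb; LOI loss = 303.5 lb; yield = 76.71%

In-progress results are printed rounded to four significant figures as written; the whole derivation runs at full precision throughout. Each reported result is rounded just once — the derived quantities, including the five compositions, net glass mass, ignition loss, totals, the yield, are re-derived starting from the weights for 1000 lb of glass in full float precision as written in the problem or the answer.
Oxide mass targets, per 1000 lb glaze:
  MgO: 5.431% × 1000 = 54.31 lb
  Al2O3: 6.149% × 1000 = 61.49 lb
  SiO2: 65.61% × 1000 = 656.1 lb
  B2O3: 10.21% × 1000 = 102.1 lb
  Li2O: 12.59% × 1000 = 125.9 lb
Balance tally, oxide-wise, applying the batch weights above, relative to the basis at hand (each sum matches its target mass once rounding is allowed for):
  MgO: 114.6·0.4739 = 54.31 lb (target 54.31 lb)
  Al2O3: 219.7·0.2728 + 518.6·0.003000 = 61.49 lb (target 61.49 lb)
  SiO2: 219.7·0.6376 + 518.6·0.9950 = 656.1 lb (target 656.1 lb)
  B2O3: 180.2·0.5665 = 102.1 lb (target 102.1 lb)
  Li2O: 219.7·0.07440 + 270.3·0.4053 = 125.9 lb (target 125.9 lb)
Mass balance on the glass: batch total minus LOI = 999.9 lb (per-oxide target masses sum to 999.9 lb; with the basis standing at 1000 lb — rounding explains the deltas).
Summing the batch: Σ batch = 1303 lb; loss to ignition Σ batch·LOI = 303.5 lb; yield, glass over the total, = 76.71%.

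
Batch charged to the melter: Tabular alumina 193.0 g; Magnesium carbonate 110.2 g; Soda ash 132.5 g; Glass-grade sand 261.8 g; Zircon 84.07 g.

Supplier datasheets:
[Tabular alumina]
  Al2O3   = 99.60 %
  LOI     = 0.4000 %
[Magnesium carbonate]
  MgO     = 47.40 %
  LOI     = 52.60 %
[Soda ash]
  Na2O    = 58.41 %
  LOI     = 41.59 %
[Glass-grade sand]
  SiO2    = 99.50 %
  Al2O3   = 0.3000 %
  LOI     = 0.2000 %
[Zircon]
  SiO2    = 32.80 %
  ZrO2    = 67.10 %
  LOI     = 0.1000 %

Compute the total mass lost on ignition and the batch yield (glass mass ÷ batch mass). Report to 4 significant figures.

LOI loss = 114.5 g; glass = 667.1 g; yield = 85.36%

All internal work keeps exact precision all the way through. The intermediate values are displayed, rounded to four significant digits, on the page; each reported result is rounded exactly once. The derived quantities, which include ignition loss, the totals, net glass mass, yield, the five compositions, are recomputed at full precision, as they appear in the problem or answer text, starting from the weights for 667.1 g of glass.
Material-by-material LOI:
  Tabular alumina: 193.0 × 0.004000 = 0.7720 g
  Magnesium carbonate: 110.2 × 0.5260 = 57.97 g
  Soda ash: 132.5 × 0.4159 = 55.11 g
  Glass-grade sand: 261.8 × 0.002000 = 0.5236 g
  Zircon: 84.07 × 0.001000 = 0.08407 g
Total LOI = 114.5 g
Glass = batch − LOI = 781.6 − 114.5 = 667.1 g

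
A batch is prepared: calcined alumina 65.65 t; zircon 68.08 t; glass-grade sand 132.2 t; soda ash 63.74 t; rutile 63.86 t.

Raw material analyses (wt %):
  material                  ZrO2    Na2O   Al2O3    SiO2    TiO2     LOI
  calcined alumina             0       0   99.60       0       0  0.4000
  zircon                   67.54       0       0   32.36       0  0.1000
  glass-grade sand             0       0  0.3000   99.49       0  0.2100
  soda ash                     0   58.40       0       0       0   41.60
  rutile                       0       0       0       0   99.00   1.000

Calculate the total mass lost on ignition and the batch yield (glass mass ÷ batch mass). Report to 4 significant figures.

LOI loss = 27.76 t; glass = 365.8 t; yield = 92.95%

Full precision is carried end to end. Intermediates are printed rounded off to 4 significant digits between the steps — a single rounding finalizes each reported figure. The derived quantities, which include LOI, glass mass, the yield, five oxide percentages, totals, are re-derived at full float precision, as quoted within problem or answer, starting from the weights for 365.8 t of glass.
LOI of each material in turn:
  calcined alumina: 65.65 × 0.004000 = 0.2626 t
  zircon: 68.08 × 0.001000 = 0.06808 t
  glass-grade sand: 132.2 × 0.002100 = 0.2776 t
  soda ash: 63.74 × 0.4160 = 26.52 t
  rutile: 63.86 × 0.01000 = 0.6386 t
Total LOI = 27.76 t
Glass = batch − LOI = 393.5 − 27.76 = 365.8 t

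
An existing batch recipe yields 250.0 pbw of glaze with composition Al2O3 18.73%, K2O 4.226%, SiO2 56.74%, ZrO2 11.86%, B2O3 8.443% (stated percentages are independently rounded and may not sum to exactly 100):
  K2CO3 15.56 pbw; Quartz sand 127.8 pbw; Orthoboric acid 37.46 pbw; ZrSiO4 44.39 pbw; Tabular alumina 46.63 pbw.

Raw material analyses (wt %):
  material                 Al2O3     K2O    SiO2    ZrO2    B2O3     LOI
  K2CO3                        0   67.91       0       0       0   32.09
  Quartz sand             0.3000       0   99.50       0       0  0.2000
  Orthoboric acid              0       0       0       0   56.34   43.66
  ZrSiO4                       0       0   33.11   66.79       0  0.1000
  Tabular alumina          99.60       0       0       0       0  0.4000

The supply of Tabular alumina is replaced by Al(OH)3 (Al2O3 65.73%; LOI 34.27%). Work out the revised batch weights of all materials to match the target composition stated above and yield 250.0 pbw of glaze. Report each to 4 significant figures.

Revised batch per 250.0 pbw glaze:
  K2CO3: 15.56 pbw
  Quartz sand: 127.8 pbw
  Orthoboric acid: 37.46 pbw
  ZrSiO4: 44.39 pbw
  Al(OH)3: 70.66 pbw
Total batch = 295.9 pbw; LOI loss = 45.86 pbw

The intermediate values are displayed, with 4-significant-digit rounding, on the page — every computation keeps exact precision through the solve — each reported result is rounded just once; derived quantities (net glass mass, the yield, LOI, five oxide percentages, totals) are re-derived starting from the weights for 250.0 pbw of glass at exact precision exactly as printed in either problem or answer.
Oxide-by-oxide targets in 250.0 pbw glaze:
  Al2O3: 18.73% × 250.0 = 46.82 pbw
  K2O: 4.226% × 250.0 = 10.56 pbw
  SiO2: 56.74% × 250.0 = 141.8 pbw
  ZrO2: 11.86% × 250.0 = 29.65 pbw
  B2O3: 8.443% × 250.0 = 21.11 pbw
Verifying the oxide balance applying the batch weights above, relative to the basis at hand (each sum matches its target mass once rounding is allowed for):
  Al2O3: 127.8·0.003000 + 70.66·0.6573 = 46.83 pbw (target 46.82 pbw)
  K2O: 15.56·0.6791 = 10.57 pbw (target 10.56 pbw)
  SiO2: 127.8·0.9950 + 44.39·0.3311 = 141.9 pbw (target 141.8 pbw)
  ZrO2: 44.39·0.6679 = 29.65 pbw (target 29.65 pbw)
  B2O3: 37.46·0.5634 = 21.10 pbw (target 21.11 pbw)
Auditing the glass mass value: batch Σ − ignition loss = 250.0 pbw (per-oxide target masses sum to 250.0 pbw; with the basis standing at 250.0 pbw — deltas are rounding alone).
Adding the batch up: Σ batch = 295.9 pbw; LOI loss = Σ batch·LOI = 45.86 pbw; yield: glass divided by total = 84.50%.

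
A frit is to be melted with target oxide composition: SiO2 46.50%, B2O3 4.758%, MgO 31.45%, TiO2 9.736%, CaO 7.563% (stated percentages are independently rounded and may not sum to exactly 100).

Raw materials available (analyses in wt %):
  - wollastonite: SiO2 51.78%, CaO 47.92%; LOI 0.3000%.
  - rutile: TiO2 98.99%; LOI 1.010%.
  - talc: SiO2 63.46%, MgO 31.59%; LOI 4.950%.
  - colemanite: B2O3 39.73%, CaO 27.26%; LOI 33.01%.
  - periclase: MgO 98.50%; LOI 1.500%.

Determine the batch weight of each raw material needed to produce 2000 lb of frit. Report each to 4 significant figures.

All internal work carries full float precision from start to finish. Working values are shown, rounded to 4 significant digits, between the steps. Every reported figure is rounded once only; the derived quantities (five oxide percentages, net glass mass, the yield, the totals, LOI) are re-derived from the batch weights on 2000 lb of glass at full precision, precisely as stated by the question or the answer.
Target masses of each oxide per 2000 lb frit:
  SiO2: 46.50% × 2000 = 930.0 lb
  B2O3: 4.758% × 2000 = 95.16 lb
  MgO: 31.45% × 2000 = 629.0 lb
  TiO2: 9.736% × 2000 = 194.7 lb
  CaO: 7.563% × 2000 = 151.3 lb
A balance pass over the oxides, with the batch weights as given, against the basis in use (delivered sums recover each target exact up to rounding of places):
  SiO2: 179.4·0.5178 + 1319·0.6346 = 929.9 lb (target 930.0 lb)
  B2O3: 239.5·0.3973 = 95.15 lb (target 95.16 lb)
  MgO: 1319·0.3159 + 215.5·0.9850 = 628.9 lb (target 629.0 lb)
  TiO2: 196.7·0.9899 = 194.7 lb (target 194.7 lb)
  CaO: 179.4·0.4792 + 239.5·0.2726 = 151.3 lb (target 151.3 lb)
The glass-mass cross-check: batch total minus LOI = 2000 lb (targets for the oxides total 2000 lb; stated basis 2000 lb — a pure rounding effect).
Summing the batch: Σ batch = 2150 lb; LOI removed, Σ of batch·LOI: 150.1 lb; as yield: glass ÷ batch → 93.02%.

Batch per 2000 lb frit:
  wollastonite: 179.4 lb
  rutile: 196.7 lb
  talc: 1319 lb
  colemanite: 239.5 lb
  periclase: 215.5 lb
Total batch = 2150 lb; LOI loss = 150.1 lb; yield = 93.02%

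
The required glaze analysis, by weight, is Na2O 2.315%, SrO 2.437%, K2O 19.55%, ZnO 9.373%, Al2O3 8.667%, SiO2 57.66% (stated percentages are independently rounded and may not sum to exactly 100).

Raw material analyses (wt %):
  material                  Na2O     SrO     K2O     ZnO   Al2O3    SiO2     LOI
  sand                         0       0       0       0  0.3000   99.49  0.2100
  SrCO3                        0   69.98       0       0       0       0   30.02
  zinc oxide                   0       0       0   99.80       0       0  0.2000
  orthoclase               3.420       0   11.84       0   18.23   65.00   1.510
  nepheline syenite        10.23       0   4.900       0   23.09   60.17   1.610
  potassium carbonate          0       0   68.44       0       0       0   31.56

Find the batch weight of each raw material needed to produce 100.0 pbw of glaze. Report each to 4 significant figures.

Batch per 100.0 pbw glaze:
  sand: 29.88 pbw
  SrCO3: 3.482 pbw
  zinc oxide: 9.392 pbw
  orthoclase: 31.89 pbw
  nepheline syenite: 11.97 pbw
  potassium carbonate: 22.19 pbw
Total batch = 108.8 pbw; LOI loss = 8.804 pbw; yield = 91.91%

Each numeric step carries full precision from start to finish. Mid-chain values appear (rounded to four significant figures) when written out. Each reported value is rounded exactly once; derived quantities, which include yield, totals, net glass mass, LOI, six oxide percentages, are recomputed in exact precision, as quoted within either problem or answer, from the weighed amounts at 100.0 pbw of glass.
Oxide-by-oxide targets in 100.0 pbw glaze:
  Na2O: 2.315% × 100.0 = 2.315 pbw
  SrO: 2.437% × 100.0 = 2.437 pbw
  K2O: 19.55% × 100.0 = 19.55 pbw
  ZnO: 9.373% × 100.0 = 9.373 pbw
  Al2O3: 8.667% × 100.0 = 8.667 pbw
  SiO2: 57.66% × 100.0 = 57.66 pbw
Sums-versus-targets review on the weights just shown, against the basis in use (target by target, the sums agree given rounding of the digits):
  Na2O: 31.89·0.03420 + 11.97·0.1023 = 2.315 pbw (target 2.315 pbw)
  SrO: 3.482·0.6998 = 2.437 pbw (target 2.437 pbw)
  K2O: 31.89·0.1184 + 11.97·0.04900 + 22.19·0.6844 = 19.55 pbw (target 19.55 pbw)
  ZnO: 9.392·0.9980 = 9.373 pbw (target 9.373 pbw)
  Al2O3: 29.88·0.003000 + 31.89·0.1823 + 11.97·0.2309 = 8.667 pbw (target 8.667 pbw)
  SiO2: 29.88·0.9949 + 31.89·0.6500 + 11.97·0.6017 = 57.66 pbw (target 57.66 pbw)
Mass balance on the glass: batch Σ − ignition loss = 100.0 pbw (per-oxide target masses sum to 100.0 pbw; the stated basis being 100.0 pbw — a pure rounding effect).
Batch total: Σ batch = 108.8 pbw; loss to ignition Σ batch·LOI = 8.804 pbw; the yield ratio, glass ÷ batch: 91.91%.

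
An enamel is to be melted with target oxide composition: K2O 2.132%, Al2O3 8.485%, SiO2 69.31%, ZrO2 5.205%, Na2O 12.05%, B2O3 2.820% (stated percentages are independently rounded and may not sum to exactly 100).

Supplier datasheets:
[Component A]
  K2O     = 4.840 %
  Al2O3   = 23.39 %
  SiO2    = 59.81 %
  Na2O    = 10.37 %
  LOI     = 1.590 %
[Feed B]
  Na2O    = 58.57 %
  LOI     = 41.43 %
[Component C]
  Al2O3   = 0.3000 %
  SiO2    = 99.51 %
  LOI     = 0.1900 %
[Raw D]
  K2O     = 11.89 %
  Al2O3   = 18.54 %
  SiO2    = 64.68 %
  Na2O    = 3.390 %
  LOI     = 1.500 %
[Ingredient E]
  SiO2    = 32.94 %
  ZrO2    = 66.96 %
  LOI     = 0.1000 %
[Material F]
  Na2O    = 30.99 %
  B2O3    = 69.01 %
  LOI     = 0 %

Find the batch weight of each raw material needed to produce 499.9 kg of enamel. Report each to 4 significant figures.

In-progress results are shown, with 4-significant-figure rounding, across the worked steps. The whole derivation maintains full precision in all steps; every reported figure is rounded only once. Derived quantities, which include net glass mass, the yield, ignition loss, totals, the six compositions, are carried at full float precision, exactly as printed in question or answer, from the batch weights at 499.9 kg of glass.
Target masses of each oxide per 499.9 kg enamel:
  K2O: 2.132% × 499.9 = 10.66 kg
  Al2O3: 8.485% × 499.9 = 42.42 kg
  SiO2: 69.31% × 499.9 = 346.5 kg
  ZrO2: 5.205% × 499.9 = 26.02 kg
  Na2O: 12.05% × 499.9 = 60.24 kg
  B2O3: 2.820% × 499.9 = 14.10 kg
A balance pass over the oxides, working from each reported weight, for the quoted basis mass (sum by sum, the targets are met within answer rounding):
  K2O: 158.6·0.04840 + 25.08·0.1189 = 10.66 kg (target 10.66 kg)
  Al2O3: 158.6·0.2339 + 223.7·0.003000 + 25.08·0.1854 = 42.42 kg (target 42.42 kg)
  SiO2: 158.6·0.5981 + 223.7·0.9951 + 25.08·0.6468 + 38.86·0.3294 = 346.5 kg (target 346.5 kg)
  ZrO2: 38.86·0.6696 = 26.02 kg (target 26.02 kg)
  Na2O: 158.6·0.1037 + 62.51·0.5857 + 25.08·0.03390 + 20.43·0.3099 = 60.24 kg (target 60.24 kg)
  B2O3: 20.43·0.6901 = 14.10 kg (target 14.10 kg)
Glass mass check: Σ batch − LOI loss = 499.9 kg (oxide target masses add up to 499.9 kg; the stated basis being 499.9 kg — deltas are rounding alone).
Adding the batch up: Σ batch = 529.2 kg; loss to ignition Σ batch·LOI = 29.26 kg; yield, glass over the total, = 94.47%.

Batch per 499.9 kg enamel:
  Component A: 158.6 kg
  Feed B: 62.51 kg
  Component C: 223.7 kg
  Raw D: 25.08 kg
  Ingredient E: 38.86 kg
  Material F: 20.43 kg
Total batch = 529.2 kg; LOI loss = 29.26 kg; yield = 94.47%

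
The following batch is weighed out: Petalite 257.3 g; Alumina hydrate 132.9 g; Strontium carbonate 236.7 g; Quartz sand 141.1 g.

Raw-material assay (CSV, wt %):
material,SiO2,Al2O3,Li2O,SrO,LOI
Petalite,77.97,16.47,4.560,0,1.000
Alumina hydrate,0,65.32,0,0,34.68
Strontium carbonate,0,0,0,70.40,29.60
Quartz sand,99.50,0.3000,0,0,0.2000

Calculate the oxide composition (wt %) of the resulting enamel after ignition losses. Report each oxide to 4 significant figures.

Glass mass = 649.0 g (batch 768.0 − LOI 119.0).
Composition: SiO2 52.54%, Al2O3 19.97%, Li2O 1.808%, SrO 25.68%

In-progress results are displayed (rounded to 4 significant figures) between the steps; every computation carries full float precision at every stage — every reported value includes exactly one rounding; all derived quantities, which include ignition loss, the four compositions, glass mass, totals, the yield, are rebuilt in full float precision, exactly as printed in the problem or the answer, starting from the weights at 649.0 g of glass.
Per-oxide mass from batch:
  SiO2: 257.3·0.7797 + 141.1·0.9950 = 341.0 g
  Al2O3: 257.3·0.1647 + 132.9·0.6532 + 141.1·0.003000 = 129.6 g
  Li2O: 257.3·0.04560 = 11.73 g
  SrO: 236.7·0.7040 = 166.6 g
LOI: 257.3·0.01000 + 132.9·0.3468 + 236.7·0.2960 + 141.1·0.002000 = 119.0 g
batch − LOI leaves glass = 768.0 − 119.0 = 649.0 g (matching Σ of the oxides)
each oxide over glass, ×100, is wt %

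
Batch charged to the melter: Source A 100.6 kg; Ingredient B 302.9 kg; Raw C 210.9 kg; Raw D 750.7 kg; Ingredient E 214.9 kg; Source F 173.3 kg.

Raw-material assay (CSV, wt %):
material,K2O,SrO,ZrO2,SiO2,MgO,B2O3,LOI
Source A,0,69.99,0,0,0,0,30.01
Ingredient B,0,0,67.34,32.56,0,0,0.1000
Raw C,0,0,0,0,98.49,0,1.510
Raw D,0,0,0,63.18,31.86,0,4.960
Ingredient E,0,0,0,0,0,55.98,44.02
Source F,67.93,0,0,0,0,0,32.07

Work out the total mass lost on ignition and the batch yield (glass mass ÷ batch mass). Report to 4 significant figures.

LOI loss = 221.1 kg; glass = 1532 kg; yield = 87.39%

Working values are rounded to four significant figures wherever printed. Each numeric step maintains full float precision at all times — each reported value includes exactly one rounding; all derived quantities (six oxide percentages, glass mass, totals, ignition loss, the yield) are re-derived using the weight values at 1532 kg of glass in full float precision as quoted within the question or the answer.
LOI of each material in turn:
  Source A: 100.6 × 0.3001 = 30.19 kg
  Ingredient B: 302.9 × 0.001000 = 0.3029 kg
  Raw C: 210.9 × 0.01510 = 3.185 kg
  Raw D: 750.7 × 0.04960 = 37.23 kg
  Ingredient E: 214.9 × 0.4402 = 94.60 kg
  Source F: 173.3 × 0.3207 = 55.58 kg
Total LOI = 221.1 kg
Glass = batch − LOI = 1753 − 221.1 = 1532 kg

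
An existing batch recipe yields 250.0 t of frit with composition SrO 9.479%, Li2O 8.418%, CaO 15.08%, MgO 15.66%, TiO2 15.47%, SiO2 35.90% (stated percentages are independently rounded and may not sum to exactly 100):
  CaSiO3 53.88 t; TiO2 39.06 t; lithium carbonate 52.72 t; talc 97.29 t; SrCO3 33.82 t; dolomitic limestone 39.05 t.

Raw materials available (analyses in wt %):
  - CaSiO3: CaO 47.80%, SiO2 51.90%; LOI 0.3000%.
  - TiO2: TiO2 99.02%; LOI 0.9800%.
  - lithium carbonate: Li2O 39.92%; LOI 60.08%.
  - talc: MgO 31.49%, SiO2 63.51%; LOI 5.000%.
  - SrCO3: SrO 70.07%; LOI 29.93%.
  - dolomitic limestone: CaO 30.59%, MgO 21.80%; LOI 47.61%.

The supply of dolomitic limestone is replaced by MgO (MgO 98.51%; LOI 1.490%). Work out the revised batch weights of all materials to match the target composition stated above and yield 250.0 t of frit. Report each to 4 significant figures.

Revised batch per 250.0 t frit:
  CaSiO3: 78.87 t
  TiO2: 39.06 t
  lithium carbonate: 52.72 t
  talc: 76.86 t
  SrCO3: 33.82 t
  MgO: 15.17 t
Total batch = 296.5 t; LOI loss = 46.48 t

All arithmetic carries exact precision from start to finish — the intermediate values are printed rounded off to 4 significant figures alongside each step; every reported figure sees exactly one rounding. All derived quantities are recomputed in full precision (net glass mass, LOI, the yield, totals, the six compositions) starting from the weights at 250.0 t of glass as they appear in either problem or answer.
Target masses of each oxide per 250.0 t frit:
  SrO: 9.479% × 250.0 = 23.70 t
  Li2O: 8.418% × 250.0 = 21.04 t
  CaO: 15.08% × 250.0 = 37.70 t
  MgO: 15.66% × 250.0 = 39.15 t
  TiO2: 15.47% × 250.0 = 38.67 t
  SiO2: 35.90% × 250.0 = 89.75 t
Oxide-by-oxide audit using the reported weights, relative to the basis at hand (sums match the target masses up to rounding of the answer):
  SrO: 33.82·0.7007 = 23.70 t (target 23.70 t)
  Li2O: 52.72·0.3992 = 21.05 t (target 21.04 t)
  CaO: 78.87·0.4780 = 37.70 t (target 37.70 t)
  MgO: 76.86·0.3149 + 15.17·0.9851 = 39.15 t (target 39.15 t)
  TiO2: 39.06·0.9902 = 38.68 t (target 38.67 t)
  SiO2: 78.87·0.5190 + 76.86·0.6351 = 89.75 t (target 89.75 t)
Glass-mass bookkeeping: net batch after ignition = 250.0 t (summing oxide targets gives 250.0 t; versus the stated basis of 250.0 t — deltas are rounding alone).
Adding the batch up: Σ batch = 296.5 t; ignition loss, Σ(batch × LOI) = 46.48 t; yield, glass over the total, = 84.32%.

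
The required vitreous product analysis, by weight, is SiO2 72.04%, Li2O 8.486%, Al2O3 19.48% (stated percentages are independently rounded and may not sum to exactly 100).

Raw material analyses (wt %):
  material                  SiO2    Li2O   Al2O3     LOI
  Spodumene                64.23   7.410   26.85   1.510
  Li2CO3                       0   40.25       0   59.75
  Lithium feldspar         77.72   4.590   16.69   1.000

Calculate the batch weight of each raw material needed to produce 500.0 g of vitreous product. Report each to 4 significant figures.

Every computation holds full precision in all steps — mid-chain values are printed, with 4-significant-digit rounding, at each printed step — each reported number takes just one rounding. All derived quantities (LOI, glass mass, the three compositions, yield, the totals) are rebuilt at full float precision using the weight values per 500.0 g of glass exactly as shown in the problem or the answer.
Oxide mass targets, per 500.0 g vitreous product:
  SiO2: 72.04% × 500.0 = 360.2 g
  Li2O: 8.486% × 500.0 = 42.43 g
  Al2O3: 19.48% × 500.0 = 97.40 g
Balance tally, oxide-wise, per the reported batch figures, against the basis in use (oxide sums agree with the targets exact up to rounding of places):
  SiO2: 153.5·0.6423 + 336.6·0.7772 = 360.2 g (target 360.2 g)
  Li2O: 153.5·0.07410 + 38.77·0.4025 + 336.6·0.04590 = 42.43 g (target 42.43 g)
  Al2O3: 153.5·0.2685 + 336.6·0.1669 = 97.39 g (target 97.40 g)
The glass-mass cross-check: batch total minus LOI = 500.0 g (per-oxide target masses sum to 500.0 g; with the basis standing at 500.0 g — deltas are rounding alone).
Batch grand total — Σ batch = 528.9 g; loss to ignition Σ batch·LOI = 28.85 g; yield, glass over the total, = 94.55%.

Batch per 500.0 g vitreous product:
  Spodumene: 153.5 g
  Li2CO3: 38.77 g
  Lithium feldspar: 336.6 g
Total batch = 528.9 g; LOI loss = 28.85 g; yield = 94.55%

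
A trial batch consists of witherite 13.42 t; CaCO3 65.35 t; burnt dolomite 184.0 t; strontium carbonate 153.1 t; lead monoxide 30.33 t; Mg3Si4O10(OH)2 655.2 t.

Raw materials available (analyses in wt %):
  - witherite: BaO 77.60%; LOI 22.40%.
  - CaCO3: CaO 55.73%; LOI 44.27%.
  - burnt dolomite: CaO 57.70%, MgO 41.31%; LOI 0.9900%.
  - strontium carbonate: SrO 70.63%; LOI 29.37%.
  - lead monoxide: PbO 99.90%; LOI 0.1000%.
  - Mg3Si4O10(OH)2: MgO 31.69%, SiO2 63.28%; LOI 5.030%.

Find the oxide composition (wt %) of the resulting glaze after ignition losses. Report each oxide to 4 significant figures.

The whole derivation runs at exact precision at each step — mid-chain values are displayed, rounded to 4 significant digits, alongside each step — each reported result undergoes a single rounding — derived quantities (ignition loss, yield, net glass mass, totals, the six compositions) are carried from the weighed amounts per 989.7 t of glass in full float precision, as written in either problem or answer.
Per-oxide mass from batch:
  BaO: 13.42·0.7760 = 10.41 t
  SrO: 153.1·0.7063 = 108.1 t
  CaO: 65.35·0.5573 + 184.0·0.5770 = 142.6 t
  MgO: 184.0·0.4131 + 655.2·0.3169 = 283.6 t
  SiO2: 655.2·0.6328 = 414.6 t
  PbO: 30.33·0.9990 = 30.30 t
LOI: 13.42·0.2240 + 65.35·0.4427 + 184.0·0.009900 + 153.1·0.2937 + 30.33·0.001000 + 655.2·0.05030 = 111.7 t
Resulting glass, batch − LOI: 1101 − 111.7 = 989.7 t (= Σ oxide masses)
each wt % is 100 × oxide ÷ glass

Glass mass = 989.7 t (batch 1101 − LOI 111.7).
Composition: BaO 1.052%, SrO 10.93%, CaO 14.41%, MgO 28.66%, SiO2 41.89%, PbO 3.062%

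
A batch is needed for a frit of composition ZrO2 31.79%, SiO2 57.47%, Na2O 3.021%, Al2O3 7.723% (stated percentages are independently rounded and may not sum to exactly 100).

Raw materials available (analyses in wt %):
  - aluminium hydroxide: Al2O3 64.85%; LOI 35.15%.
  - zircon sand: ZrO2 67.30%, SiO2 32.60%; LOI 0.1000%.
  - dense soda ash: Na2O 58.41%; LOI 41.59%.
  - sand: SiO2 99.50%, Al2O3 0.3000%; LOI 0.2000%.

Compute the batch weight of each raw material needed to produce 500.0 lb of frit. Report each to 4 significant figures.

Batch per 500.0 lb frit:
  aluminium hydroxide: 58.57 lb
  zircon sand: 236.2 lb
  dense soda ash: 25.86 lb
  sand: 211.4 lb
Total batch = 532.0 lb; LOI loss = 32.00 lb; yield = 93.99%

The working math maintains full float precision from first step to last; the intermediate values are shown, rounded to 4 significant figures, in the printout. Every reported figure includes exactly one rounding. Derived quantities, which include totals, LOI, the yield, the four compositions, glass mass, are recomputed in exact precision, as written in the problem or the answer, using the weight values on 500.0 lb of glass.
Per-oxide target masses for 500.0 lb frit:
  ZrO2: 31.79% × 500.0 = 159.0 lb
  SiO2: 57.47% × 500.0 = 287.4 lb
  Na2O: 3.021% × 500.0 = 15.10 lb
  Al2O3: 7.723% × 500.0 = 38.62 lb
A balance pass over the oxides, working from each reported weight, against the basis in use (sums match the target masses given rounding of the digits):
  ZrO2: 236.2·0.6730 = 159.0 lb (target 159.0 lb)
  SiO2: 236.2·0.3260 + 211.4·0.9950 = 287.3 lb (target 287.4 lb)
  Na2O: 25.86·0.5841 = 15.10 lb (target 15.10 lb)
  Al2O3: 58.57·0.6485 + 211.4·0.003000 = 38.62 lb (target 38.62 lb)
Glass-mass sanity pass: the batch minus its LOI: 500.0 lb (the Σ of target masses is 500.0 lb; the stated basis being 500.0 lb — deltas are rounding alone).
Adding the batch up: Σ batch = 532.0 lb; LOI loss = Σ batch·LOI = 32.00 lb; as yield: glass ÷ batch → 93.99%.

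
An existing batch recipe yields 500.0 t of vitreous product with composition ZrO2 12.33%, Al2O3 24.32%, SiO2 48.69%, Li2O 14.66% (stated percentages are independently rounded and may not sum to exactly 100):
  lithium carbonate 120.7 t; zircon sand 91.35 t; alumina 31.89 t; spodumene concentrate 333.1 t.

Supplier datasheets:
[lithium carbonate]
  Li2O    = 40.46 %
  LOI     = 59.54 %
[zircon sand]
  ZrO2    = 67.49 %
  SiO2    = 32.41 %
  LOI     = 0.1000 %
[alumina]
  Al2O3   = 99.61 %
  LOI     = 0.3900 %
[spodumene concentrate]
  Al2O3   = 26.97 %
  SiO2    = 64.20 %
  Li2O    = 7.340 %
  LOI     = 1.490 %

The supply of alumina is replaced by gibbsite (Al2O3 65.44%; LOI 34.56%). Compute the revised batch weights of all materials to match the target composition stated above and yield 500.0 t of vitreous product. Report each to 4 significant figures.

Working values are displayed rounded off to 4 significant figures in the printout. The working math maintains exact precision through the solve — every reported figure receives exactly one rounding. Derived quantities are re-derived at exact precision (net glass mass, LOI, the four compositions, the yield, the totals) using the weight values at 500.0 t of glass, exactly as shown in problem or answer.
Oxide-by-oxide targets in 500.0 t vitreous product:
  ZrO2: 12.33% × 500.0 = 61.65 t
  Al2O3: 24.32% × 500.0 = 121.6 t
  SiO2: 48.69% × 500.0 = 243.4 t
  Li2O: 14.66% × 500.0 = 73.30 t
Mass-balance tally per oxide using the reported weights, relative to the basis at hand (sum by sum, the targets are met within answer rounding):
  ZrO2: 91.35·0.6749 = 61.65 t (target 61.65 t)
  Al2O3: 48.54·0.6544 + 333.1·0.2697 = 121.6 t (target 121.6 t)
  SiO2: 91.35·0.3241 + 333.1·0.6420 = 243.5 t (target 243.4 t)
  Li2O: 120.7·0.4046 + 333.1·0.07340 = 73.28 t (target 73.30 t)
Glass-mass sanity pass: total batch − LOI = 500.0 t (the Σ of target masses is 500.0 t; with the basis standing at 500.0 t — deltas are rounding alone).
Batch grand total — Σ batch = 593.7 t; LOI removed, Σ of batch·LOI: 93.69 t; as yield: glass ÷ batch → 84.22%.

Revised batch per 500.0 t vitreous product:
  lithium carbonate: 120.7 t
  zircon sand: 91.35 t
  gibbsite: 48.54 t
  spodumene concentrate: 333.1 t
Total batch = 593.7 t; LOI loss = 93.69 t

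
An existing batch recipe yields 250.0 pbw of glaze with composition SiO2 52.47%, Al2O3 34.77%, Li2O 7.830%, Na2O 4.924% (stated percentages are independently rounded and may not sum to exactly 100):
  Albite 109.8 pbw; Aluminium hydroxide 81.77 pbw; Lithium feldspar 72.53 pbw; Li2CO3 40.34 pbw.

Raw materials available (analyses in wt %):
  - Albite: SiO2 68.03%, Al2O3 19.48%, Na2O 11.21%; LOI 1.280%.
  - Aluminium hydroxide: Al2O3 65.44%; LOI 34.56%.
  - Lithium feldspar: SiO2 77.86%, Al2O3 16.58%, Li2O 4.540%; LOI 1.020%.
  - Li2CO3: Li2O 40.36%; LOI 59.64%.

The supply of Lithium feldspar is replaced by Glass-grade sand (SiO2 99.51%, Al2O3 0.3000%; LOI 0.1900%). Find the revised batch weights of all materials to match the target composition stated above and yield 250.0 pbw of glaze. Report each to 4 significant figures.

Values along the way are shown, with 4-significant-digit rounding, when written out. Each numeric step carries full float precision at every stage. Every reported number receives exactly one rounding — all derived quantities, including the yield, glass mass, totals, four oxide percentages, LOI, are re-derived from the weighed amounts per 250.0 pbw of glass at full precision exactly as shown in problem or answer.
Oxide mass targets, per 250.0 pbw glaze:
  SiO2: 52.47% × 250.0 = 131.2 pbw
  Al2O3: 34.77% × 250.0 = 86.92 pbw
  Li2O: 7.830% × 250.0 = 19.58 pbw
  Na2O: 4.924% × 250.0 = 12.31 pbw
Balance tally, oxide-wise, working from each reported weight, versus the basis set out (target by target, the sums agree net of answer rounding effects):
  SiO2: 109.8·0.6803 + 56.75·0.9951 = 131.2 pbw (target 131.2 pbw)
  Al2O3: 109.8·0.1948 + 99.88·0.6544 + 56.75·0.003000 = 86.92 pbw (target 86.92 pbw)
  Li2O: 48.50·0.4036 = 19.57 pbw (target 19.58 pbw)
  Na2O: 109.8·0.1121 = 12.31 pbw (target 12.31 pbw)
The glass-mass cross-check: batch Σ − ignition loss = 250.0 pbw (per-oxide target masses sum to 250.0 pbw; versus the stated basis of 250.0 pbw — a pure rounding effect).
Adding the batch up: Σ batch = 314.9 pbw; loss to ignition Σ batch·LOI = 64.96 pbw; as yield: glass ÷ batch → 79.37%.

Revised batch per 250.0 pbw glaze:
  Albite: 109.8 pbw
  Aluminium hydroxide: 99.88 pbw
  Glass-grade sand: 56.75 pbw
  Li2CO3: 48.50 pbw
Total batch = 314.9 pbw; LOI loss = 64.96 pbw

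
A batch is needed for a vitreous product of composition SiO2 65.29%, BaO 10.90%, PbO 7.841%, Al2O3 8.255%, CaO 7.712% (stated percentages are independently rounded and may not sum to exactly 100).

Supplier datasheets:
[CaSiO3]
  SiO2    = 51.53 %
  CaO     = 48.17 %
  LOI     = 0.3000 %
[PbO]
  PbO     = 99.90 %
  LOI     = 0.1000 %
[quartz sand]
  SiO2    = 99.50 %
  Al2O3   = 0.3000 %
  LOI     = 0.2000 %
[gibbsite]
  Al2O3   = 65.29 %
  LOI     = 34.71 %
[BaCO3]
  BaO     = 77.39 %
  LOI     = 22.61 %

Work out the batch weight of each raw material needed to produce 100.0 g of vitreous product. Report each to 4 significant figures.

Intermediates are shown, rounded to 4 significant figures, within the worked lines — each numeric step carries exact precision in all steps. Each reported value takes a single rounding — derived quantities (the five compositions, totals, yield, ignition loss, net glass mass) are rebuilt starting from the weights at 100.0 g of glass in full precision, exactly as printed in the problem or answer text.
Target masses of each oxide per 100.0 g vitreous product:
  SiO2: 65.29% × 100.0 = 65.29 g
  BaO: 10.90% × 100.0 = 10.90 g
  PbO: 7.841% × 100.0 = 7.841 g
  Al2O3: 8.255% × 100.0 = 8.255 g
  CaO: 7.712% × 100.0 = 7.712 g
Verifying the oxide balance on the weights just shown, for the quoted basis mass (sum by sum, the targets are met within answer rounding):
  SiO2: 16.01·0.5153 + 57.33·0.9950 = 65.29 g (target 65.29 g)
  BaO: 14.08·0.7739 = 10.90 g (target 10.90 g)
  PbO: 7.849·0.9990 = 7.841 g (target 7.841 g)
  Al2O3: 57.33·0.003000 + 12.38·0.6529 = 8.255 g (target 8.255 g)
  CaO: 16.01·0.4817 = 7.712 g (target 7.712 g)
Glass-mass bookkeeping: total charge less LOI = 100.0 g (oxide target masses add up to 100.0 g; basis as stated: 100.0 g — differing by rounding only).
Summing the batch: Σ batch = 107.6 g; LOI removed, Σ of batch·LOI: 7.651 g; as yield: glass ÷ batch → 92.89%.

Batch per 100.0 g vitreous product:
  CaSiO3: 16.01 g
  PbO: 7.849 g
  quartz sand: 57.33 g
  gibbsite: 12.38 g
  BaCO3: 14.08 g
Total batch = 107.6 g; LOI loss = 7.651 g; yield = 92.89%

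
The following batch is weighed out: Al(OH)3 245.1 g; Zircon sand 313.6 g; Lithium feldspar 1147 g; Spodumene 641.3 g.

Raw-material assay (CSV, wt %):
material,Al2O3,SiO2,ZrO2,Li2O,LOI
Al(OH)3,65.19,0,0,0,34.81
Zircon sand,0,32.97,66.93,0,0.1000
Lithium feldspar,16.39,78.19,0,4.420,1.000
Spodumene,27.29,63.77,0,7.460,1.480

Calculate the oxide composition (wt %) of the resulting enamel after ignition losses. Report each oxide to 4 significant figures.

Glass mass = 2240 g (batch 2347 − LOI 106.6).
Composition: Al2O3 23.33%, SiO2 62.90%, ZrO2 9.369%, Li2O 4.398%

The whole derivation keeps full precision end to end — in-progress results are printed, rounded to 4 significant digits, as written. Each reported value is rounded once only — derived quantities are recomputed using the weight values per 2240 g of glass at exact precision (yield, four oxide percentages, the totals, net glass mass, LOI), as given in the problem or the answer.
What the batch supplies per oxide:
  Al2O3: 245.1·0.6519 + 1147·0.1639 + 641.3·0.2729 = 522.8 g
  SiO2: 313.6·0.3297 + 1147·0.7819 + 641.3·0.6377 = 1409 g
  ZrO2: 313.6·0.6693 = 209.9 g
  Li2O: 1147·0.04420 + 641.3·0.07460 = 98.54 g
LOI: 245.1·0.3481 + 313.6·0.001000 + 1147·0.01000 + 641.3·0.01480 = 106.6 g
batch − LOI leaves glass = 2347 − 106.6 = 2240 g (consistent with Σ oxide mass)
wt %: oxide over glass, times 100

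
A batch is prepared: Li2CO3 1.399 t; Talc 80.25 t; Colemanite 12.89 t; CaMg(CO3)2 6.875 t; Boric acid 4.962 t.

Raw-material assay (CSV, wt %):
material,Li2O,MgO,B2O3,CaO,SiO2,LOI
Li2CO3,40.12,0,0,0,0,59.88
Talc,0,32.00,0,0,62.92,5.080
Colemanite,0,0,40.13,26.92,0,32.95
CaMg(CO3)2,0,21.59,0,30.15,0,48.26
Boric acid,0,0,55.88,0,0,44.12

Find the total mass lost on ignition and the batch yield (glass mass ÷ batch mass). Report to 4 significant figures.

LOI loss = 14.67 t; glass = 91.71 t; yield = 86.21%

The intermediate values are displayed (rounded to 4 significant digits) between the steps; the working math keeps full float precision throughout — a single rounding completes every reported result; derived quantities (ignition loss, the yield, net glass mass, five oxide percentages, totals) are re-derived in full precision from the weighed amounts for 91.71 t of glass as given in question or answer.
Material-by-material LOI:
  Li2CO3: 1.399 × 0.5988 = 0.8377 t
  Talc: 80.25 × 0.05080 = 4.077 t
  Colemanite: 12.89 × 0.3295 = 4.247 t
  CaMg(CO3)2: 6.875 × 0.4826 = 3.318 t
  Boric acid: 4.962 × 0.4412 = 2.189 t
Total LOI = 14.67 t
Glass = batch − LOI = 106.4 − 14.67 = 91.71 t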